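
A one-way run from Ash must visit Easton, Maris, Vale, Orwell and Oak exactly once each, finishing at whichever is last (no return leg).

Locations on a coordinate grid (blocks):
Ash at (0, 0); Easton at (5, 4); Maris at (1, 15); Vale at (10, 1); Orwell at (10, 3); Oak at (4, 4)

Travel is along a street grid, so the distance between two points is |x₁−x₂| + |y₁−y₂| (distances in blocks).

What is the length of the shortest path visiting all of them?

Shortest open route: 34 blocks.

There are 5! = 120 possible orderings.
Ash → Easton → Maris → Vale → Orwell → Oak: 9+15+23+2+7 = 56
Ash → Easton → Maris → Vale → Oak → Orwell: 9+15+23+9+7 = 63
Ash → Easton → Maris → Orwell → Vale → Oak: 9+15+21+2+9 = 56
Ash → Easton → Maris → Orwell → Oak → Vale: 9+15+21+7+9 = 61
Ash → Easton → Maris → Oak → Vale → Orwell: 9+15+14+9+2 = 49
Ash → Easton → Maris → Oak → Orwell → Vale: 9+15+14+7+2 = 47
Ash → Easton → Vale → Maris → Orwell → Oak: 9+8+23+21+7 = 68
Ash → Easton → Vale → Maris → Oak → Orwell: 9+8+23+14+7 = 61
Ash → Easton → Vale → Orwell → Maris → Oak: 9+8+2+21+14 = 54
Ash → Easton → Vale → Orwell → Oak → Maris: 9+8+2+7+14 = 40
Ash → Easton → Vale → Oak → Maris → Orwell: 9+8+9+14+21 = 61
Ash → Easton → Vale → Oak → Orwell → Maris: 9+8+9+7+21 = 54
Ash → Easton → Orwell → Maris → Vale → Oak: 9+6+21+23+9 = 68
Ash → Easton → Orwell → Maris → Oak → Vale: 9+6+21+14+9 = 59
… (106 more)
Ash → Vale → Orwell → Easton → Oak → Maris: 11+2+6+1+14 = 34  ← best
The minimum is 34.
One shortest path: Ash → Vale → Orwell → Easton → Oak → Maris.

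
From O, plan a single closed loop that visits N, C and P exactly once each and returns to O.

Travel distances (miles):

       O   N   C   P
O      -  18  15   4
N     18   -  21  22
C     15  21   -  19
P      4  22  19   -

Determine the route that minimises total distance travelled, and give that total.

Shortest round trip = 62 miles.

There are 3 distinct closed tours to check (reversals are equivalent).
O→N→C→P→O: 18+21+19+4 = 62
O→N→P→C→O: 18+22+19+15 = 74
O→C→N→P→O: 15+21+22+4 = 62
The minimum is 62.
One optimal route: O → N → C → P → O (or its reverse).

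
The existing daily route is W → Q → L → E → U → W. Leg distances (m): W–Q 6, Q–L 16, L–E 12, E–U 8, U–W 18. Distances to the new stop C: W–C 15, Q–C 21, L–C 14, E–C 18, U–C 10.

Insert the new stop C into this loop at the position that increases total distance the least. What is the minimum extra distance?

Insertion cost between consecutive stops i–j is d(i,C) + d(C,j) − d(i,j):
  between W and Q: 15 + 21 − 6 = 30
  between Q and L: 21 + 14 − 16 = 19
  between L and E: 14 + 18 − 12 = 20
  between E and U: 18 + 10 − 8 = 20
  between U and W: 10 + 15 − 18 = 7
Cheapest insertion is between U and W, adding 7.
New total = 60 + 7 = 67.

Adding 7 m by placing C on the U–W leg.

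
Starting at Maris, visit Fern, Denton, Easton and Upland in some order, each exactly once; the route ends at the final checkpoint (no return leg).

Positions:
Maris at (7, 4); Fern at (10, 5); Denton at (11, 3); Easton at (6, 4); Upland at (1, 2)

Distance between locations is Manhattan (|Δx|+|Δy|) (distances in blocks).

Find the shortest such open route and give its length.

There are 4! = 24 possible orderings.
Maris - Fern - Denton - Easton - Upland: 4+3+6+7 = 20
Maris - Fern - Denton - Upland - Easton: 4+3+11+7 = 25
Maris - Fern - Easton - Denton - Upland: 4+5+6+11 = 26
Maris - Fern - Easton - Upland - Denton: 4+5+7+11 = 27
Maris - Fern - Upland - Denton - Easton: 4+12+11+6 = 33
Maris - Fern - Upland - Easton - Denton: 4+12+7+6 = 29
Maris - Denton - Fern - Easton - Upland: 5+3+5+7 = 20
Maris - Denton - Fern - Upland - Easton: 5+3+12+7 = 27
Maris - Denton - Easton - Fern - Upland: 5+6+5+12 = 28
Maris - Denton - Easton - Upland - Fern: 5+6+7+12 = 30
Maris - Denton - Upland - Fern - Easton: 5+11+12+5 = 33
Maris - Denton - Upland - Easton - Fern: 5+11+7+5 = 28
Maris - Easton - Fern - Denton - Upland: 1+5+3+11 = 20
Maris - Easton - Fern - Upland - Denton: 1+5+12+11 = 29
… (10 more)
The minimum is 20.
One shortest path: Maris → Fern → Denton → Easton → Upland.

20 blocks — the minimum one-way total.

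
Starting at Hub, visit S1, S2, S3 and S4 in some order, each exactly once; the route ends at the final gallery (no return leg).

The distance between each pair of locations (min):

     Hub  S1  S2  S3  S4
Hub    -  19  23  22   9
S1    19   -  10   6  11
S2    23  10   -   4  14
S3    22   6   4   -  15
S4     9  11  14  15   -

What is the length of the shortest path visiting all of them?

There are 4! = 24 possible orderings.
Hub → S1 → S2 → S3 → S4: 19+10+4+15 = 48
Hub → S1 → S2 → S4 → S3: 19+10+14+15 = 58
Hub → S1 → S3 → S2 → S4: 19+6+4+14 = 43
Hub → S1 → S3 → S4 → S2: 19+6+15+14 = 54
Hub → S1 → S4 → S2 → S3: 19+11+14+4 = 48
Hub → S1 → S4 → S3 → S2: 19+11+15+4 = 49
Hub → S2 → S1 → S3 → S4: 23+10+6+15 = 54
Hub → S2 → S1 → S4 → S3: 23+10+11+15 = 59
Hub → S2 → S3 → S1 → S4: 23+4+6+11 = 44
Hub → S2 → S3 → S4 → S1: 23+4+15+11 = 53
Hub → S2 → S4 → S1 → S3: 23+14+11+6 = 54
Hub → S2 → S4 → S3 → S1: 23+14+15+6 = 58
Hub → S3 → S1 → S2 → S4: 22+6+10+14 = 52
Hub → S3 → S1 → S4 → S2: 22+6+11+14 = 53
… (10 more)
Hub → S4 → S1 → S3 → S2: 9+11+6+4 = 30  ← best
The minimum is 30.
One shortest path: Hub → S4 → S1 → S3 → S2.

Minimum one-way distance = 30 min.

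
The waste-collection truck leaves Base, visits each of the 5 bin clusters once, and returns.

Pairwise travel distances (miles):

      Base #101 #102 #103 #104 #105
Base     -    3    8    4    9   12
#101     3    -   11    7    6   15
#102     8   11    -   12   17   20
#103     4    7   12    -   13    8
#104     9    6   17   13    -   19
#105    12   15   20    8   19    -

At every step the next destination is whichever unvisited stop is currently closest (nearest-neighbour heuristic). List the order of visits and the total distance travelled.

Base → [#101:3 / #103:4 / #102:8 / #104:9 / #105:12] → #101 (3)
#101 → [#104:6 / #103:7 / #102:11 / #105:15] → #104 (6)
#104 → [#103:13 / #102:17 / #105:19] → #103 (13)
#103 → [#105:8 / #102:12] → #105 (8)
#105 → [#102:20] → #102 (20)
Return #102→Base: 8.
Total = 3 + 6 + 13 + 8 + 20 + 8 = 58.

Nearest-neighbour total = 58 miles; route Base → #101 → #104 → #103 → #105 → #102 → Base.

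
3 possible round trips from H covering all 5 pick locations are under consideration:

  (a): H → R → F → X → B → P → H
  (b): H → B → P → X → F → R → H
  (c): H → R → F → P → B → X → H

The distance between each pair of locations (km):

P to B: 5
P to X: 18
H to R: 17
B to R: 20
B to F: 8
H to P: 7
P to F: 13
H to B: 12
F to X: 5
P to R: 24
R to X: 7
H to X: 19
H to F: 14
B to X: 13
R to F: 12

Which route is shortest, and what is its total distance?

(a): 17 + 12 + 5 + 13 + 5 + 7 = 59
(b): 12 + 5 + 18 + 5 + 12 + 17 = 69
(c): 17 + 12 + 13 + 5 + 13 + 19 = 79

59 km — (a) is the shortest.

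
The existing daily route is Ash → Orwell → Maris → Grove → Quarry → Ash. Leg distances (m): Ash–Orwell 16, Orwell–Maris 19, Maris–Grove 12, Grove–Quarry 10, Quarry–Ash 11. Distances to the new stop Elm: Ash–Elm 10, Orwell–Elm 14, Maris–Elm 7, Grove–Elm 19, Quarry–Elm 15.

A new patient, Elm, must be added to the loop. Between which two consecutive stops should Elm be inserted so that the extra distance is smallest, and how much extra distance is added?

Adding 2 m by placing Elm on the Orwell–Maris leg.

Insertion cost between consecutive stops i–j is d(i,Elm) + d(Elm,j) − d(i,j):
  between Ash and Orwell: 10 + 14 − 16 = 8
  between Orwell and Maris: 14 + 7 − 19 = 2
  between Maris and Grove: 7 + 19 − 12 = 14
  between Grove and Quarry: 19 + 15 − 10 = 24
  between Quarry and Ash: 15 + 10 − 11 = 14
Cheapest insertion is between Orwell and Maris, adding 2.
New total = 68 + 2 = 70.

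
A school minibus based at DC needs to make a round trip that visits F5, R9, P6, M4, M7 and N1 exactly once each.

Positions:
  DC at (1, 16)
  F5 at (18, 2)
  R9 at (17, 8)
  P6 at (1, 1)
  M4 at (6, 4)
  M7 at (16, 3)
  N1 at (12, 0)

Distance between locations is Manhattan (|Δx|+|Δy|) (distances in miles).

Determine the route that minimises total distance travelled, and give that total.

There are 360 distinct closed tours to check (reversals are equivalent).
DC-F5-R9-P6-M4-M7-N1-DC: 31+7+23+8+11+7+27 = 114
DC-F5-R9-P6-M4-N1-M7-DC: 31+7+23+8+10+7+28 = 114
DC-F5-R9-P6-M7-M4-N1-DC: 31+7+23+17+11+10+27 = 126
DC-F5-R9-P6-M7-N1-M4-DC: 31+7+23+17+7+10+17 = 112
DC-F5-R9-P6-N1-M4-M7-DC: 31+7+23+12+10+11+28 = 122
DC-F5-R9-P6-N1-M7-M4-DC: 31+7+23+12+7+11+17 = 108
DC-F5-R9-M4-P6-M7-N1-DC: 31+7+15+8+17+7+27 = 112
DC-F5-R9-M4-P6-N1-M7-DC: 31+7+15+8+12+7+28 = 108
… (352 more)
DC-R9-F5-M7-N1-M4-P6-DC: 24+7+3+7+10+8+15 = 74  ← best
The minimum is 74.
One optimal route: DC → R9 → F5 → M7 → N1 → M4 → P6 → DC (or its reverse).

Minimum total distance: 74 miles.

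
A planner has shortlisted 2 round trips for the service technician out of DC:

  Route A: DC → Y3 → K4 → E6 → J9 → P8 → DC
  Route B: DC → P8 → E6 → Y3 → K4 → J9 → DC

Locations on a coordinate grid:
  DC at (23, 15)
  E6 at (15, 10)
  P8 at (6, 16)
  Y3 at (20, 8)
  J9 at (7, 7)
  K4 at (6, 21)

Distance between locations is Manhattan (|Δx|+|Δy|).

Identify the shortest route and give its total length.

Route A: 10 + 27 + 20 + 11 + 10 + 18 = 96
Route B: 18 + 15 + 7 + 27 + 15 + 24 = 106

Shortest is Route A, total 96.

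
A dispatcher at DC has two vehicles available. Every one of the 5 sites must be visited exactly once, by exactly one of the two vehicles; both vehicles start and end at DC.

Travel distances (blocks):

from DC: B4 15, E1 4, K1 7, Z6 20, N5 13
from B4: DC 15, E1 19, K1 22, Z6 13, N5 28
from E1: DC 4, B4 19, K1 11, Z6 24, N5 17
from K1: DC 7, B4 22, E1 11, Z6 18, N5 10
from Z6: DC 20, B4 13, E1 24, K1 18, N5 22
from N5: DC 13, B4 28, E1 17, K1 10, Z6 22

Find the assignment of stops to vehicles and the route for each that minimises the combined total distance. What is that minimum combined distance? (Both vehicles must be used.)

Try each way of splitting the stops between the two vehicles (each non-empty) and, for each split, find the best tour for each vehicle:
  {B4} + {E1, K1, Z6, N5}: 30 + 67 = 97
  {E1} + {B4, K1, Z6, N5}: 8 + 67 = 75
  {B4, E1} + {K1, Z6, N5}: 38 + 59 = 97
  {K1} + {B4, E1, Z6, N5}: 14 + 71 = 85
  {B4, K1} + {E1, Z6, N5}: 44 + 63 = 107
  {E1, K1} + {B4, Z6, N5}: 22 + 63 = 85
  … (15 splits in total)
Best: vehicle 1 DC → E1 → DC = 8; vehicle 2 DC → B4 → Z6 → N5 → K1 → DC = 67; combined 75.

Minimum combined distance: 75 blocks.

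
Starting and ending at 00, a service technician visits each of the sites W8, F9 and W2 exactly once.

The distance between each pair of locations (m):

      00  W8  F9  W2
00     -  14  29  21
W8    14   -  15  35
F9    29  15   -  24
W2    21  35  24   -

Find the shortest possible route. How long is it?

Shortest round trip = 74 m.

With 3 stops there are 3!/2 = 3 distinct round trips (a route and its reverse cost the same).
00→W8→F9→W2→00: 14+15+24+21 = 74
00→W8→W2→F9→00: 14+35+24+29 = 102
00→F9→W8→W2→00: 29+15+35+21 = 100
The minimum is 74.
One optimal route: 00 → W8 → F9 → W2 → 00 (or its reverse).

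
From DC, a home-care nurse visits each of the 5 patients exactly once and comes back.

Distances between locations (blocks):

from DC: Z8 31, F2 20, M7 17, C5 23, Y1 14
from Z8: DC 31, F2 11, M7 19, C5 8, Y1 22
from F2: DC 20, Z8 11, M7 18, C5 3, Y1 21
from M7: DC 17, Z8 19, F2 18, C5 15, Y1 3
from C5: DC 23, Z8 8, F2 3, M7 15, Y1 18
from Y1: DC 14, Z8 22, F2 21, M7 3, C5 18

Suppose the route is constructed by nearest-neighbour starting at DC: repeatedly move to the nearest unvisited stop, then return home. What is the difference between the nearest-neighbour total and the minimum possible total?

The nearest-neighbour route is 10 blocks longer than optimal.

From DC: Y1=14, M7=17, F2=20, C5=23, Z8=31 → choose Y1 (14).
From Y1: M7=3, C5=18, F2=21, Z8=22 → choose M7 (3).
From M7: C5=15, F2=18, Z8=19 → choose C5 (15).
From C5: F2=3, Z8=8 → choose F2 (3).
From F2: Z8=11 → choose Z8 (11).
NN route DC → Y1 → M7 → C5 → F2 → Z8 → DC costs 77.
Optimal: DC → F2 → C5 → Z8 → M7 → Y1 → DC costs 67 (by enumerating all 60 distinct tours).
Excess = 77 − 67 = 10.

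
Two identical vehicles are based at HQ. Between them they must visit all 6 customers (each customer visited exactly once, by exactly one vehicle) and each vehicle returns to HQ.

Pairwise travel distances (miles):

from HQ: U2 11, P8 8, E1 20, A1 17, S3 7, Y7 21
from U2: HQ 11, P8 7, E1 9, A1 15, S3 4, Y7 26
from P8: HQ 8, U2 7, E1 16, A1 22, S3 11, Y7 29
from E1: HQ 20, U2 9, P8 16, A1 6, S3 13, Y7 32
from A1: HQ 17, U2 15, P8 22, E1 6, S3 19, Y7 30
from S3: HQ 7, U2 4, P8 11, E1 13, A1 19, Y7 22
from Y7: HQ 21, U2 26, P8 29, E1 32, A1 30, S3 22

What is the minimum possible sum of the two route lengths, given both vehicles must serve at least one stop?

There are 2^5 − 1 = 31 ways to divide the 6 stops into two non-empty groups. For each, the best each vehicle can do is its own shortest tour through its group:
  {U2} + {P8, E1, A1, S3, Y7}: 22 + 89 = 111
  {P8} + {U2, E1, A1, S3, Y7}: 16 + 77 = 93
  {U2, P8} + {E1, A1, S3, Y7}: 26 + 77 = 103
  {E1} + {U2, P8, A1, S3, Y7}: 40 + 88 = 128
  {U2, E1} + {P8, A1, S3, Y7}: 40 + 88 = 128
  {P8, E1} + {U2, A1, S3, Y7}: 44 + 77 = 121
  … (31 splits in total)
Best: vehicle 1 HQ → P8 → HQ = 16; vehicle 2 HQ → S3 → U2 → E1 → A1 → Y7 → HQ = 77; combined 93.

Minimum combined distance: 93 miles.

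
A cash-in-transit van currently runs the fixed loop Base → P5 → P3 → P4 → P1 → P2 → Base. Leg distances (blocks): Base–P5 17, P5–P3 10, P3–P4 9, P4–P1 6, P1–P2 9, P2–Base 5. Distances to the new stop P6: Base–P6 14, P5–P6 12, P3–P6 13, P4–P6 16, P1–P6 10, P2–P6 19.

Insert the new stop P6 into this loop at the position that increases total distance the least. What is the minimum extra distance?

Insertion cost between consecutive stops i–j is d(i,P6) + d(P6,j) − d(i,j):
  between Base and P5: 14 + 12 − 17 = 9
  between P5 and P3: 12 + 13 − 10 = 15
  between P3 and P4: 13 + 16 − 9 = 20
  between P4 and P1: 16 + 10 − 6 = 20
  between P1 and P2: 10 + 19 − 9 = 20
  between P2 and Base: 19 + 14 − 5 = 28
Cheapest insertion is between Base and P5, adding 9.
New total = 56 + 9 = 65.

Minimum extra distance: 9 blocks, inserting P6 between Base and P5.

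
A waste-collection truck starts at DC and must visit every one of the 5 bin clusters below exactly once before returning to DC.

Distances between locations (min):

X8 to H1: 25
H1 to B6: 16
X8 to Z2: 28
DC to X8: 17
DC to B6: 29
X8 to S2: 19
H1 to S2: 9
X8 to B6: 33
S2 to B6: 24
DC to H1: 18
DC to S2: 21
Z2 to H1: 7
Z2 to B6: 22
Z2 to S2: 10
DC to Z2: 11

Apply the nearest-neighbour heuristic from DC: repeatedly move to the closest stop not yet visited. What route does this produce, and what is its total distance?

108 min along DC → Z2 → H1 → S2 → X8 → B6 → DC.

DC → [Z2:11 / X8:17 / H1:18 / S2:21 / B6:29] → Z2 (11)
Z2 → [H1:7 / S2:10 / B6:22 / X8:28] → H1 (7)
H1 → [S2:9 / B6:16 / X8:25] → S2 (9)
S2 → [X8:19 / B6:24] → X8 (19)
X8 → [B6:33] → B6 (33)
Return B6→DC: 29.
Total = 11 + 7 + 9 + 19 + 33 + 29 = 108.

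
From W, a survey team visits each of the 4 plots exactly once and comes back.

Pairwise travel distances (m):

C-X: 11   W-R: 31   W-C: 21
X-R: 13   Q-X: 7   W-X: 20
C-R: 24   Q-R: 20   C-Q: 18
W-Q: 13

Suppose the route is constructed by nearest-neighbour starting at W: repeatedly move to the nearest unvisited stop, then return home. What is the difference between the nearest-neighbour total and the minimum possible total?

From W: Q=13, X=20, C=21, R=31 → choose Q (13).
From Q: X=7, C=18, R=20 → choose X (7).
From X: C=11, R=13 → choose C (11).
From C: R=24 → choose R (24).
NN route W → Q → X → C → R → W costs 86.
Optimal: W → C → X → R → Q → W costs 78 (by enumerating all 12 distinct tours).
Excess = 86 − 78 = 8.

8 m longer than the optimal tour.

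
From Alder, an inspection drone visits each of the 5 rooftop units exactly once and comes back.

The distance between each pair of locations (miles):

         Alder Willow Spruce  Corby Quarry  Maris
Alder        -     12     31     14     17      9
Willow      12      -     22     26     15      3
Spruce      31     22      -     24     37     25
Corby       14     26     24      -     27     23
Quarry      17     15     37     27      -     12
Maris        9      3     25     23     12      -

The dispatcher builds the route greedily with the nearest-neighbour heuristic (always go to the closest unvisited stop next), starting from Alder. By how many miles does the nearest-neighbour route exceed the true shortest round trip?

From Alder: Maris=9, Willow=12, Corby=14, Quarry=17, Spruce=31 → choose Maris (9).
From Maris: Willow=3, Quarry=12, Corby=23, Spruce=25 → choose Willow (3).
From Willow: Quarry=15, Spruce=22, Corby=26 → choose Quarry (15).
From Quarry: Corby=27, Spruce=37 → choose Corby (27).
From Corby: Spruce=24 → choose Spruce (24).
NN route Alder → Maris → Willow → Quarry → Corby → Spruce → Alder costs 109.
Optimal: Alder → Corby → Spruce → Willow → Maris → Quarry → Alder costs 92 (by enumerating all 60 distinct tours).
Excess = 109 − 92 = 17.

Excess over optimum: 17 miles.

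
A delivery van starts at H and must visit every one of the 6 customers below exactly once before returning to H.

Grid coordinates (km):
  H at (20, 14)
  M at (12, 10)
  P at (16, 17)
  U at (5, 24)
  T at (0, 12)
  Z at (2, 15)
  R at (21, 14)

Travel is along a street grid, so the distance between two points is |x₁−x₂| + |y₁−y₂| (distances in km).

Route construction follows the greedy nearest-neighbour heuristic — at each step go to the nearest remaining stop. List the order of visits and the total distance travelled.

At H the remaining stops are R 1, P 7, M 12, Z 19, T 22, U 25; go to R.
At R the remaining stops are P 8, M 13, Z 20, T 23, U 26; go to P.
At P the remaining stops are M 11, Z 16, U 18, T 21; go to M.
At M the remaining stops are T 14, Z 15, U 21; go to T.
At T the remaining stops are Z 5, U 17; go to Z.
At Z the remaining stops are U 12; go to U.
Return U→H: 25.
Total = 1 + 8 + 11 + 14 + 5 + 12 + 25 = 76.

76 km along H → R → P → M → T → Z → U → H.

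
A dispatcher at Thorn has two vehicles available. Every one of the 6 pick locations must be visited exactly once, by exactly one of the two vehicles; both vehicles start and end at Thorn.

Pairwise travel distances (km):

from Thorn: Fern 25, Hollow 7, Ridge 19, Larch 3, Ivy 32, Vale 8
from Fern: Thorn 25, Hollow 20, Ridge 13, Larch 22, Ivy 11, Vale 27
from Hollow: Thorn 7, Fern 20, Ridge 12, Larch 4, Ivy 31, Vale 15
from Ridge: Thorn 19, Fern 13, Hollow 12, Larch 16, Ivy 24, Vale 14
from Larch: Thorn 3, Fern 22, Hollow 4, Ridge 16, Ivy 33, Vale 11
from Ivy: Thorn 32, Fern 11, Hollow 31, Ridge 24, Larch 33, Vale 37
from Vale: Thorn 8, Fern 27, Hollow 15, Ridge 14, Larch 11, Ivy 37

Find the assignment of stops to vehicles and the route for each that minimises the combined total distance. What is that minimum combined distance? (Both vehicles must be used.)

There are 2^5 − 1 = 31 ways to divide the 6 stops into two non-empty groups. For each, the best each vehicle can do is its own shortest tour through its group:
  {Fern} + {Hollow, Ridge, Larch, Ivy, Vale}: 50 + 84 = 134
  {Hollow} + {Fern, Ridge, Larch, Ivy, Vale}: 14 + 82 = 96
  {Fern, Hollow} + {Ridge, Larch, Ivy, Vale}: 52 + 82 = 134
  {Ridge} + {Fern, Hollow, Larch, Ivy, Vale}: 38 + 83 = 121
  {Fern, Ridge} + {Hollow, Larch, Ivy, Vale}: 57 + 83 = 140
  {Hollow, Ridge} + {Fern, Larch, Ivy, Vale}: 38 + 81 = 119
  … (31 splits in total)
  {Larch} + {Fern, Hollow, Ridge, Ivy, Vale}: 6 + 84 = 90  ← best
Best: vehicle 1 Thorn → Larch → Thorn = 6; vehicle 2 Thorn → Hollow → Fern → Ivy → Ridge → Vale → Thorn = 84; combined 90.

Minimum combined distance: 90 km.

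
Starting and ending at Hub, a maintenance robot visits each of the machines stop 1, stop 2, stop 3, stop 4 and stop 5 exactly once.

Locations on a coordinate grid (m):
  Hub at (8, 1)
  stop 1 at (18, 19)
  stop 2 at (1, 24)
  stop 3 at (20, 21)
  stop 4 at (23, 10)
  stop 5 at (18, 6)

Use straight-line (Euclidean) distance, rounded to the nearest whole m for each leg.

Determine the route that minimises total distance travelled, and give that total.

There are 60 distinct closed tours to check (reversals are equivalent).
Hub - stop 1 - stop 2 - stop 3 - stop 4 - stop 5 - Hub: 21+18+19+11+6+11 = 86
Hub - stop 1 - stop 2 - stop 3 - stop 5 - stop 4 - Hub: 21+18+19+15+6+17 = 96
Hub - stop 1 - stop 2 - stop 4 - stop 3 - stop 5 - Hub: 21+18+26+11+15+11 = 102
Hub - stop 1 - stop 2 - stop 4 - stop 5 - stop 3 - Hub: 21+18+26+6+15+23 = 109
Hub - stop 1 - stop 2 - stop 5 - stop 3 - stop 4 - Hub: 21+18+25+15+11+17 = 107
Hub - stop 1 - stop 2 - stop 5 - stop 4 - stop 3 - Hub: 21+18+25+6+11+23 = 104
Hub - stop 1 - stop 3 - stop 2 - stop 4 - stop 5 - Hub: 21+3+19+26+6+11 = 86
Hub - stop 1 - stop 3 - stop 2 - stop 5 - stop 4 - Hub: 21+3+19+25+6+17 = 91
Hub - stop 1 - stop 3 - stop 4 - stop 2 - stop 5 - Hub: 21+3+11+26+25+11 = 97
Hub - stop 1 - stop 3 - stop 4 - stop 5 - stop 2 - Hub: 21+3+11+6+25+24 = 90
Hub - stop 1 - stop 3 - stop 5 - stop 2 - stop 4 - Hub: 21+3+15+25+26+17 = 107
Hub - stop 1 - stop 3 - stop 5 - stop 4 - stop 2 - Hub: 21+3+15+6+26+24 = 95
Hub - stop 1 - stop 4 - stop 2 - stop 3 - stop 5 - Hub: 21+10+26+19+15+11 = 102
Hub - stop 1 - stop 4 - stop 2 - stop 5 - stop 3 - Hub: 21+10+26+25+15+23 = 120
… (46 more)
Hub - stop 2 - stop 1 - stop 3 - stop 4 - stop 5 - Hub: 24+18+3+11+6+11 = 73  ← best
The minimum is 73.
One optimal route: Hub → stop 2 → stop 1 → stop 3 → stop 4 → stop 5 → Hub (or its reverse).

Shortest round trip = 73 m.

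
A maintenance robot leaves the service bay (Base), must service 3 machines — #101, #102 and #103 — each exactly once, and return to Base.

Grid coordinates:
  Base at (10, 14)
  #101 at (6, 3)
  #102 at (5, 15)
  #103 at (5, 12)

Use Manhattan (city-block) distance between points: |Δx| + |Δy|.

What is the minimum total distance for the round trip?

Shortest round trip = 34.

There are 3 distinct closed tours to check (reversals are equivalent).
Base → #101 → #102 → #103 → Base: 15+13+3+7 = 38
Base → #101 → #103 → #102 → Base: 15+10+3+6 = 34
Base → #102 → #101 → #103 → Base: 6+13+10+7 = 36
The minimum is 34.
One optimal route: Base → #101 → #103 → #102 → Base (or its reverse).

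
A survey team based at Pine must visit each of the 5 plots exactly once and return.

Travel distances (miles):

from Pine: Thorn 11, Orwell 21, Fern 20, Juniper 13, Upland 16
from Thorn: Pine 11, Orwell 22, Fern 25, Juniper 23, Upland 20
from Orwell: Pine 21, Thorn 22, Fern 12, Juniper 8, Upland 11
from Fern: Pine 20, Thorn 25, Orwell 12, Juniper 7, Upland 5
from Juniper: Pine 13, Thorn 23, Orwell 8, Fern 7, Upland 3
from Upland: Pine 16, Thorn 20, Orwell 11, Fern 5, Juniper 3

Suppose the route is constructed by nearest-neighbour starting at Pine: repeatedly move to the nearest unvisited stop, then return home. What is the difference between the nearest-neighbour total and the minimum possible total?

Excess over optimum: 8 miles.

From Pine: Thorn=11, Juniper=13, Upland=16, Fern=20, Orwell=21 → choose Thorn (11).
From Thorn: Upland=20, Orwell=22, Juniper=23, Fern=25 → choose Upland (20).
From Upland: Juniper=3, Fern=5, Orwell=11 → choose Juniper (3).
From Juniper: Fern=7, Orwell=8 → choose Fern (7).
From Fern: Orwell=12 → choose Orwell (12).
NN route Pine → Thorn → Upland → Juniper → Fern → Orwell → Pine costs 74.
Optimal: Pine → Thorn → Orwell → Fern → Upland → Juniper → Pine costs 66 (by enumerating all 60 distinct tours).
Excess = 74 − 66 = 8.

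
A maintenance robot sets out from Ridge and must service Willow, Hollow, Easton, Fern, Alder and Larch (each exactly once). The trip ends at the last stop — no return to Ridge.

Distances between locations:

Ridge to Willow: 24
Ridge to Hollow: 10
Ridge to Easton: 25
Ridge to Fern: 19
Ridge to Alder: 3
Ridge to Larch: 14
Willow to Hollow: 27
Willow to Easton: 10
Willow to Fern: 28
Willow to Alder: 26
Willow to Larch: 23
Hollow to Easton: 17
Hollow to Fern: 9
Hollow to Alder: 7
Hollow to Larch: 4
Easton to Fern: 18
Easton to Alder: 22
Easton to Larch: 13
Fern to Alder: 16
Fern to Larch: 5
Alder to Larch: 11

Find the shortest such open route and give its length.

There are 6! = 720 possible orderings.
Ridge → Willow → Hollow → Easton → Fern → Alder → Larch: 24+27+17+18+16+11 = 113
Ridge → Willow → Hollow → Easton → Fern → Larch → Alder: 24+27+17+18+5+11 = 102
Ridge → Willow → Hollow → Easton → Alder → Fern → Larch: 24+27+17+22+16+5 = 111
Ridge → Willow → Hollow → Easton → Alder → Larch → Fern: 24+27+17+22+11+5 = 106
Ridge → Willow → Hollow → Easton → Larch → Fern → Alder: 24+27+17+13+5+16 = 102
Ridge → Willow → Hollow → Easton → Larch → Alder → Fern: 24+27+17+13+11+16 = 108
Ridge → Willow → Hollow → Fern → Easton → Alder → Larch: 24+27+9+18+22+11 = 111
Ridge → Willow → Hollow → Fern → Easton → Larch → Alder: 24+27+9+18+13+11 = 102
… (712 more)
Ridge → Alder → Hollow → Fern → Larch → Easton → Willow: 3+7+9+5+13+10 = 47  ← best
The minimum is 47.
One shortest path: Ridge → Alder → Hollow → Fern → Larch → Easton → Willow.

47 — the minimum one-way total.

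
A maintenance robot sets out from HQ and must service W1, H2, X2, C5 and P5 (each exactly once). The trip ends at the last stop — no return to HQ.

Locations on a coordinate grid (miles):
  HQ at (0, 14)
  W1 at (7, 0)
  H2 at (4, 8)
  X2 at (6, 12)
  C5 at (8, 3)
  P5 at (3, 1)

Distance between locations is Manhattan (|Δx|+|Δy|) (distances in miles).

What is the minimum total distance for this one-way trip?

Shortest open route: 31 miles.

There are 5! = 120 possible orderings.
HQ → W1 → H2 → X2 → C5 → P5: 21+11+6+11+7 = 56
HQ → W1 → H2 → X2 → P5 → C5: 21+11+6+14+7 = 59
HQ → W1 → H2 → C5 → X2 → P5: 21+11+9+11+14 = 66
HQ → W1 → H2 → C5 → P5 → X2: 21+11+9+7+14 = 62
HQ → W1 → H2 → P5 → X2 → C5: 21+11+8+14+11 = 65
HQ → W1 → H2 → P5 → C5 → X2: 21+11+8+7+11 = 58
HQ → W1 → X2 → H2 → C5 → P5: 21+13+6+9+7 = 56
HQ → W1 → X2 → H2 → P5 → C5: 21+13+6+8+7 = 55
HQ → W1 → X2 → C5 → H2 → P5: 21+13+11+9+8 = 62
HQ → W1 → X2 → C5 → P5 → H2: 21+13+11+7+8 = 60
HQ → W1 → X2 → P5 → H2 → C5: 21+13+14+8+9 = 65
HQ → W1 → X2 → P5 → C5 → H2: 21+13+14+7+9 = 64
HQ → W1 → C5 → H2 → X2 → P5: 21+4+9+6+14 = 54
HQ → W1 → C5 → H2 → P5 → X2: 21+4+9+8+14 = 56
… (106 more)
HQ → X2 → H2 → P5 → W1 → C5: 8+6+8+5+4 = 31  ← best
The minimum is 31.
One shortest path: HQ → X2 → H2 → P5 → W1 → C5.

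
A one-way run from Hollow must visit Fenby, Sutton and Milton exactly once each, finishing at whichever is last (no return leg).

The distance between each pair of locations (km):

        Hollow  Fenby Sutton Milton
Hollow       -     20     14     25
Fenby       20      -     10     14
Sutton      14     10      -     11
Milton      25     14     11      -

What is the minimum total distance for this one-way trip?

There are 3! = 6 possible orderings.
Hollow → Fenby → Sutton → Milton: 20+10+11 = 41
Hollow → Fenby → Milton → Sutton: 20+14+11 = 45
Hollow → Sutton → Fenby → Milton: 14+10+14 = 38
Hollow → Sutton → Milton → Fenby: 14+11+14 = 39
Hollow → Milton → Fenby → Sutton: 25+14+10 = 49
Hollow → Milton → Sutton → Fenby: 25+11+10 = 46
The minimum is 38.
One shortest path: Hollow → Sutton → Fenby → Milton.

Minimum one-way distance = 38 km.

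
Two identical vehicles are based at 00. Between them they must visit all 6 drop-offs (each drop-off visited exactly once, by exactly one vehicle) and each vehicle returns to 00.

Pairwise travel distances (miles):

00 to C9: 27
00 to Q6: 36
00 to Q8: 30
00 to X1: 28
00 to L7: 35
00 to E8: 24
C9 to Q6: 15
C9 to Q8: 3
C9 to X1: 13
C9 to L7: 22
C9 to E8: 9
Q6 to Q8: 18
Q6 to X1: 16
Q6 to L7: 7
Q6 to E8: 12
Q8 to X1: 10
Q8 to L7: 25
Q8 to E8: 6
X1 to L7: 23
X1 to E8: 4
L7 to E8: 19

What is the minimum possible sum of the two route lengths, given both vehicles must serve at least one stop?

146 miles — the smallest possible combined total.

Try each way of splitting the stops between the two vehicles (each non-empty) and, for each split, find the best tour for each vehicle:
  {C9} + {Q6, Q8, X1, L7, E8}: 54 + 98 = 152
  {Q6} + {C9, Q8, X1, L7, E8}: 72 + 98 = 170
  {C9, Q6} + {Q8, X1, L7, E8}: 78 + 98 = 176
  {Q8} + {C9, Q6, X1, L7, E8}: 60 + 98 = 158
  {C9, Q8} + {Q6, X1, L7, E8}: 60 + 86 = 146
  {Q6, Q8} + {C9, X1, L7, E8}: 84 + 98 = 182
  … (31 splits in total)
Best: vehicle 1 00 → C9 → Q8 → 00 = 60; vehicle 2 00 → X1 → E8 → Q6 → L7 → 00 = 86; combined 146.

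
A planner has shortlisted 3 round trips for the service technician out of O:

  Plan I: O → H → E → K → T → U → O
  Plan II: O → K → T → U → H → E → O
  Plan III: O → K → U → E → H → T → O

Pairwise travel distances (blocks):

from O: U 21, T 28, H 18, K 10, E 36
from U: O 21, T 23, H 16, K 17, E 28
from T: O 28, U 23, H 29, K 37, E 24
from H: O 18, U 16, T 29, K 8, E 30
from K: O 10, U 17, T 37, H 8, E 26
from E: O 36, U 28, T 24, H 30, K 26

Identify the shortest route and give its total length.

Plan I: 18 + 30 + 26 + 37 + 23 + 21 = 155
Plan II: 10 + 37 + 23 + 16 + 30 + 36 = 152
Plan III: 10 + 17 + 28 + 30 + 29 + 28 = 142

142 blocks — Plan III is the shortest.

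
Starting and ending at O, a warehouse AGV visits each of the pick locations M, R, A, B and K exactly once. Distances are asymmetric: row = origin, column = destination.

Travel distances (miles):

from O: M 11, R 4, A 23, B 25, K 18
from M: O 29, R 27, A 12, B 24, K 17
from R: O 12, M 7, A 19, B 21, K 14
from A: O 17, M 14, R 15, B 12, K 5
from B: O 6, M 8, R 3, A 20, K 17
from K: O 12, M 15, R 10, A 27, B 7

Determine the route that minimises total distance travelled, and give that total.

O → M → R → A → B → K → O: 11+27+19+12+17+12 = 98
O → M → R → A → K → B → O: 11+27+19+5+7+6 = 75
O → M → R → B → A → K → O: 11+27+21+20+5+12 = 96
O → M → R → B → K → A → O: 11+27+21+17+27+17 = 120
O → M → R → K → A → B → O: 11+27+14+27+12+6 = 97
O → M → R → K → B → A → O: 11+27+14+7+20+17 = 96
O → M → A → R → B → K → O: 11+12+15+21+17+12 = 88
O → M → A → R → K → B → O: 11+12+15+14+7+6 = 65
O → M → A → B → R → K → O: 11+12+12+3+14+12 = 64
O → M → A → B → K → R → O: 11+12+12+17+10+12 = 74
O → M → A → K → R → B → O: 11+12+5+10+21+6 = 65
O → M → A → K → B → R → O: 11+12+5+7+3+12 = 50
O → M → B → R → A → K → O: 11+24+3+19+5+12 = 74
O → M → B → R → K → A → O: 11+24+3+14+27+17 = 96
… (106 more)
O → R → M → A → K → B → O: 4+7+12+5+7+6 = 41  ← best
The minimum is 41.
One optimal route: O → R → M → A → K → B → O.

41 miles — the shortest possible round trip.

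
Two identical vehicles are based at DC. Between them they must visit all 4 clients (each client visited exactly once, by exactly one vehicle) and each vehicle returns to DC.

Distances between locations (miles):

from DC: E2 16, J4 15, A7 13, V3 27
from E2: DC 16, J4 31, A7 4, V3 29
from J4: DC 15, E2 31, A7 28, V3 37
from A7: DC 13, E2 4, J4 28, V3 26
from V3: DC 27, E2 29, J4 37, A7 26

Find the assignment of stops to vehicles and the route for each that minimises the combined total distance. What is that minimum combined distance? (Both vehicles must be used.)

Minimum combined distance: 103 miles.

Try each way of splitting the stops between the two vehicles (each non-empty) and, for each split, find the best tour for each vehicle:
  {E2} + {J4, A7, V3}: 32 + 91 = 123
  {J4} + {E2, A7, V3}: 30 + 73 = 103
  {E2, J4} + {A7, V3}: 62 + 66 = 128
  {A7} + {E2, J4, V3}: 26 + 97 = 123
  {E2, A7} + {J4, V3}: 33 + 79 = 112
  {J4, A7} + {E2, V3}: 56 + 72 = 128
  … (7 splits in total)
Best: vehicle 1 DC → J4 → DC = 30; vehicle 2 DC → E2 → A7 → V3 → DC = 73; combined 103.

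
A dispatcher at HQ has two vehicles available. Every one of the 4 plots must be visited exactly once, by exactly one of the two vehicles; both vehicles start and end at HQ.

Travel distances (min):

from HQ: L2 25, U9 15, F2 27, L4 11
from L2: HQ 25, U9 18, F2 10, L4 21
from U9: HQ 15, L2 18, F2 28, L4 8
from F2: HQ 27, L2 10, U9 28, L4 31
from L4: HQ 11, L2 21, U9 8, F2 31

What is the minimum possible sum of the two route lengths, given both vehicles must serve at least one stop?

Minimum combined distance: 92 min.

Check every non-empty split of the stops between the two vehicles; for each half take its own optimal tour:
  {L2} + {U9, F2, L4}: 50 + 74 = 124
  {U9} + {L2, F2, L4}: 30 + 69 = 99
  {L2, U9} + {F2, L4}: 58 + 69 = 127
  {F2} + {L2, U9, L4}: 54 + 62 = 116
  {L2, F2} + {U9, L4}: 62 + 34 = 96
  {U9, F2} + {L2, L4}: 70 + 57 = 127
  … (7 splits in total)
  {L2, U9, F2} + {L4}: 70 + 22 = 92  ← best
Best: vehicle 1 HQ → U9 → L2 → F2 → HQ = 70; vehicle 2 HQ → L4 → HQ = 22; combined 92.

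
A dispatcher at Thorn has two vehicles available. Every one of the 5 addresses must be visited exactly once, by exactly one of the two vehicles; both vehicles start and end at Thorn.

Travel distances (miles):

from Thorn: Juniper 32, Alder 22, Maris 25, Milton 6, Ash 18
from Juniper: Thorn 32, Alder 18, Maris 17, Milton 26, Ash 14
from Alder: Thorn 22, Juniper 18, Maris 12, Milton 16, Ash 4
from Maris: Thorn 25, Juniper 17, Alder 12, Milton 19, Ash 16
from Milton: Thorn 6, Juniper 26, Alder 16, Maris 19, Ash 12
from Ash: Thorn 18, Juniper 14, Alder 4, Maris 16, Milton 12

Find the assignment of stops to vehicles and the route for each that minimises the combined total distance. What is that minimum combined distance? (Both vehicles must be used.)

Minimum combined distance: 94 miles.

Try each way of splitting the stops between the two vehicles (each non-empty) and, for each split, find the best tour for each vehicle:
  {Juniper} + {Alder, Maris, Milton, Ash}: 64 + 59 = 123
  {Alder} + {Juniper, Maris, Milton, Ash}: 44 + 74 = 118
  {Juniper, Alder} + {Maris, Milton, Ash}: 72 + 59 = 131
  {Maris} + {Juniper, Alder, Milton, Ash}: 50 + 72 = 122
  {Juniper, Maris} + {Alder, Milton, Ash}: 74 + 44 = 118
  {Alder, Maris} + {Juniper, Milton, Ash}: 59 + 64 = 123
  … (15 splits in total)
  {Milton} + {Juniper, Alder, Maris, Ash}: 12 + 82 = 94  ← best
Best: vehicle 1 Thorn → Milton → Thorn = 12; vehicle 2 Thorn → Alder → Ash → Juniper → Maris → Thorn = 82; combined 94.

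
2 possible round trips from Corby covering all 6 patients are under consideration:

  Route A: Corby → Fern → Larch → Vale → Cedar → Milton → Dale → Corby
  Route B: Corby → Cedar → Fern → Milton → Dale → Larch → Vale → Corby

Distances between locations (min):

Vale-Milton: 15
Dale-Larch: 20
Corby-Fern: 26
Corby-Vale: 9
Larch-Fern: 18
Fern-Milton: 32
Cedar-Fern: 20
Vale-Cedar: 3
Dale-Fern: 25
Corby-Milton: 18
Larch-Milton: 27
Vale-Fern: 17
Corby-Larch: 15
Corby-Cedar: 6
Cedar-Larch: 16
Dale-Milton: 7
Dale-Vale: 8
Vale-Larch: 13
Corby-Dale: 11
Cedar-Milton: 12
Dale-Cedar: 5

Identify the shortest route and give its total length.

Shortest is Route A, total 90 min.

Route A: 26 + 18 + 13 + 3 + 12 + 7 + 11 = 90
Route B: 6 + 20 + 32 + 7 + 20 + 13 + 9 = 107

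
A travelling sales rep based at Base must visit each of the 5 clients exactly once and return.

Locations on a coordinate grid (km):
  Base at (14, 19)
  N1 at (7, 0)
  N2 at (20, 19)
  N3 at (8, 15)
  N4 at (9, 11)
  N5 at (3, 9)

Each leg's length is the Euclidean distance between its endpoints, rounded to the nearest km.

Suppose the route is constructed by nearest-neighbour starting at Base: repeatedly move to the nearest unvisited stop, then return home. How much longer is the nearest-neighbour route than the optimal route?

Base: N2=6, N3=7, N4=9, N5=15, N1=20 ⇒ N2
N2: N3=13, N4=14, N5=20, N1=23 ⇒ N3
N3: N4=4, N5=8, N1=15 ⇒ N4
N4: N5=6, N1=11 ⇒ N5
N5: N1=10 ⇒ N1
NN route Base → N2 → N3 → N4 → N5 → N1 → Base costs 59.
Optimal: Base → N2 → N1 → N5 → N4 → N3 → Base costs 56 (by enumerating all 60 distinct tours).
Excess = 59 − 56 = 3.

The nearest-neighbour route is 3 km longer than optimal.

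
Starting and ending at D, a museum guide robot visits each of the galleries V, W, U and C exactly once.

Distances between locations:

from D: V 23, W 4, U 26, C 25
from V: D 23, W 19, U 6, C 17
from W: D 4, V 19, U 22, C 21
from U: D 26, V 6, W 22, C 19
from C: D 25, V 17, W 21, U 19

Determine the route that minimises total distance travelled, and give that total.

Minimum total distance: 73.

With 4 stops there are 4!/2 = 12 distinct round trips (a route and its reverse cost the same).
D - V - W - U - C - D: 23+19+22+19+25 = 108
D - V - W - C - U - D: 23+19+21+19+26 = 108
D - V - U - W - C - D: 23+6+22+21+25 = 97
D - V - U - C - W - D: 23+6+19+21+4 = 73
D - V - C - W - U - D: 23+17+21+22+26 = 109
D - V - C - U - W - D: 23+17+19+22+4 = 85
D - W - V - U - C - D: 4+19+6+19+25 = 73
D - W - V - C - U - D: 4+19+17+19+26 = 85
D - W - U - V - C - D: 4+22+6+17+25 = 74
D - W - C - V - U - D: 4+21+17+6+26 = 74
D - U - V - W - C - D: 26+6+19+21+25 = 97
D - U - W - V - C - D: 26+22+19+17+25 = 109
The minimum is 73.
One optimal route: D → V → U → C → W → D (or its reverse).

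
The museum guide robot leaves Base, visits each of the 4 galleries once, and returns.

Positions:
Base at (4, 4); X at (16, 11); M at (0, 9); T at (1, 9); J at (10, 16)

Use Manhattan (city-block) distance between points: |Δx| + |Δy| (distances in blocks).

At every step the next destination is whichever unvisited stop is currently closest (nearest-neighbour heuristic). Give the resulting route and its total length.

56 blocks along Base → T → M → J → X → Base.

At Base the remaining stops are T 8, M 9, J 18, X 19; go to T.
At T the remaining stops are M 1, J 16, X 17; go to M.
At M the remaining stops are J 17, X 18; go to J.
At J the remaining stops are X 11; go to X.
Return X→Base: 19.
Total = 8 + 1 + 17 + 11 + 19 = 56.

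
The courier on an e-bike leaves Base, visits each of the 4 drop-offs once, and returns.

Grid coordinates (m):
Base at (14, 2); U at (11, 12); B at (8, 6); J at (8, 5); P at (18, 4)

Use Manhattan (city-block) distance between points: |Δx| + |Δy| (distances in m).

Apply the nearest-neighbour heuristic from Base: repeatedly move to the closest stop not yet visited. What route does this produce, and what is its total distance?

Nearest-neighbour total = 40 m; route Base → P → J → B → U → Base.

From Base: distances to unvisited — P=6, J=9, B=10, U=13. Nearest is P (6).
From P: distances to unvisited — J=11, B=12, U=15. Nearest is J (11).
From J: distances to unvisited — B=1, U=10. Nearest is B (1).
From B: distances to unvisited — U=9. Nearest is U (9).
Return U→Base: 13.
Total = 6 + 11 + 1 + 9 + 13 = 40.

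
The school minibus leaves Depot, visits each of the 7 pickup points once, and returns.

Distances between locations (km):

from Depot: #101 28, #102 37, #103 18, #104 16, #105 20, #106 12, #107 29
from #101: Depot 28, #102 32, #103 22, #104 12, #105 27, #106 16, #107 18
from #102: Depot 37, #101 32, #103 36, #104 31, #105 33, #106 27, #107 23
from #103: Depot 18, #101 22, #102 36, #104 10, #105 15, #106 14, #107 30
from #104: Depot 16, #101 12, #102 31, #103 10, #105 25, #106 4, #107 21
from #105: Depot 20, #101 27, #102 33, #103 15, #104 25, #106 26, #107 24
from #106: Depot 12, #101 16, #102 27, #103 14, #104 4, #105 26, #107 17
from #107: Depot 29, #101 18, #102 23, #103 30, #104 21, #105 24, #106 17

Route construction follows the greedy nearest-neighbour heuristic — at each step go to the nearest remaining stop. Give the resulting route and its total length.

From Depot: distances to unvisited — #106=12, #104=16, #103=18, #105=20, #101=28, #107=29, #102=37. Nearest is #106 (12).
From #106: distances to unvisited — #104=4, #103=14, #101=16, #107=17, #105=26, #102=27. Nearest is #104 (4).
From #104: distances to unvisited — #103=10, #101=12, #107=21, #105=25, #102=31. Nearest is #103 (10).
From #103: distances to unvisited — #105=15, #101=22, #107=30, #102=36. Nearest is #105 (15).
From #105: distances to unvisited — #107=24, #101=27, #102=33. Nearest is #107 (24).
From #107: distances to unvisited — #101=18, #102=23. Nearest is #101 (18).
From #101: distances to unvisited — #102=32. Nearest is #102 (32).
Return #102→Depot: 37.
Total = 12 + 4 + 10 + 15 + 24 + 18 + 32 + 37 = 152.

Total distance 152 km via the nearest-neighbour route Depot → #106 → #104 → #103 → #105 → #107 → #101 → #102 → Depot.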